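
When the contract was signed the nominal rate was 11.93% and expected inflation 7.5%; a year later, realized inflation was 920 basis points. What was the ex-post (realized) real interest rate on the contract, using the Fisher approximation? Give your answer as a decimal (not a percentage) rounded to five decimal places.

0.02730

Ex-post: 11.93% − 9.2% = 2.730%
So the realized real rate is 0.02730.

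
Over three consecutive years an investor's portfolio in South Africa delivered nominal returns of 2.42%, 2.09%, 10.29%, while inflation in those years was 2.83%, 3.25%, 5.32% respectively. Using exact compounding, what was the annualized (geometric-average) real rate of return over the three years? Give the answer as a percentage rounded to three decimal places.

1.033%

Compound the nominal returns: 1.0242 × 1.0209 × 1.1029 = 1.153198615.
Compound inflation: 1.0283 × 1.0325 × 1.0532 = 1.118203241.
Deflate: 1.153198615 / 1.118203241 = 1.031296076.
Annualized real rate = 1.031296076^(1/3) − 1 = 1.03251% → 1.033%.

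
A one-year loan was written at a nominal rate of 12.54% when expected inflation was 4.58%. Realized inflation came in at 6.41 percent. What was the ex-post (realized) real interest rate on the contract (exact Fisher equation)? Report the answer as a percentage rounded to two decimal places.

Ex-post: (1 + 0.1254)/(1 + 0.0641) − 1 = 5.7607%
So the realized real rate is 5.76%.

5.76%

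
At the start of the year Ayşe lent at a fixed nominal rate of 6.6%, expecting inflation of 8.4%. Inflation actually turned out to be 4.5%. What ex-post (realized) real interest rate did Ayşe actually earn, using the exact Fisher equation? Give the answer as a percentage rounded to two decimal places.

Ex-post: (1 + 0.0660)/(1 + 0.0450) − 1 = 2.0096%
So the realized real rate is 2.01%.

2.01%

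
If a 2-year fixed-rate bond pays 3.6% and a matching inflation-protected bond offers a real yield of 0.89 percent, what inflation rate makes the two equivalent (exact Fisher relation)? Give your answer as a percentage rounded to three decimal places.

2.686%

(1 + π) = (1 + i)/(1 + r) = 1.03600 / 1.00890 = 1.026861
Break-even inflation = 1.026861 − 1 → 2.686%.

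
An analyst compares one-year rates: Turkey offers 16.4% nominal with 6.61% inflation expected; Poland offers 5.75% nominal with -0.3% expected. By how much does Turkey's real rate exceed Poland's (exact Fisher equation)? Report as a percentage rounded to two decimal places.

3.11%

Turkey: (1 + 0.1640)/(1 + 0.0661) − 1 = 9.1830%
Poland: (1 + 0.0575)/(1 − 0.0030) − 1 = 6.0682%
Differential = 9.1830% − 6.0682% = 3.1148% → 3.11%.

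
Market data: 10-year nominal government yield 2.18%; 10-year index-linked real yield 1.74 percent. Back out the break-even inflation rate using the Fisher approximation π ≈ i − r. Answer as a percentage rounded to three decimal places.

0.440%

π ≈ i − r = 2.18% − 1.74% → 0.440%.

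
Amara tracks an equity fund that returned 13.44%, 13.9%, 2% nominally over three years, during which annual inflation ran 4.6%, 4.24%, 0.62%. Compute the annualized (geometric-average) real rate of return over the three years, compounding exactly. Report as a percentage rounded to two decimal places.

Nominal growth factor = 1.1344 × 1.1390 × 1.0200 = 1.31792323
Price-level growth factor = 1.0460 × 1.0424 × 1.0062 = 1.09711057
Real growth factor = 1.31792323 / 1.09711057 = 1.20126746
Annualized real rate = 1.20126746^(1/3) − 1 = 6.3033% → 6.30%.

6.30%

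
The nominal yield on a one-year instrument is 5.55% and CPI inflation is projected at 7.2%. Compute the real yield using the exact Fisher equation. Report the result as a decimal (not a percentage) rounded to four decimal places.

By the Fisher relation, 1 + r = (1 + i)/(1 + π).
1 + r = 1.05550 / 1.07200 = 0.984608
r = 0.984608 − 1 = -1.5392%, i.e. -0.0154.

-0.0154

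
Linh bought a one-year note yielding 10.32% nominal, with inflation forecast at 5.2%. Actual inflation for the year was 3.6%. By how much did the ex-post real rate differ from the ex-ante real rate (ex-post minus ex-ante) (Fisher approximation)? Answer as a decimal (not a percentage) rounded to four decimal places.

Ex-ante: 10.32% − 5.2% = 5.120%
Ex-post: 10.32% − 3.6% = 6.720%
Difference (ex-post − ex-ante) = 1.6000% → 0.0160.

0.0160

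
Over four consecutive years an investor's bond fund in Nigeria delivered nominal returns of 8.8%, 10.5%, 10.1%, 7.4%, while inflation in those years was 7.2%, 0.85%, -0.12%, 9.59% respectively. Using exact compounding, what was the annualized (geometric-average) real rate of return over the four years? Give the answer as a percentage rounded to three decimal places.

Nominal growth factor = 1.0880 × 1.1050 × 1.1010 × 1.0740 = 1.421617542
Price-level growth factor = 1.0720 × 1.0085 × 0.9988 × 1.0959 = 1.183368892
Real growth factor = 1.421617542 / 1.183368892 = 1.201330837
Annualized real rate = 1.201330837^(1/4) − 1 = 4.69252% → 4.693%.

4.693%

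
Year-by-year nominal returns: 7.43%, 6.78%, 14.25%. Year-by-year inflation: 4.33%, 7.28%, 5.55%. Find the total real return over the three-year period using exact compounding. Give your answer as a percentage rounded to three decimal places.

10.939%

Compound the nominal returns: 1.0743 × 1.0678 × 1.1425 = 1.310605.
Compound inflation: 1.0433 × 1.0728 × 1.0555 = 1.181371.
Deflate: 1.310605 / 1.181371 = 1.109393.
Total real return = 1.109393 − 1 → 10.939%.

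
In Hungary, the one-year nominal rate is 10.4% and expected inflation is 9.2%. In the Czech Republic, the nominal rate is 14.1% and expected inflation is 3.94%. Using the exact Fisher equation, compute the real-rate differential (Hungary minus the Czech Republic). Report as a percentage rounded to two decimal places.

Hungary: (1 + 0.1040)/(1 + 0.0920) − 1 = 1.0989%
The Czech Republic: (1 + 0.1410)/(1 + 0.0394) − 1 = 9.7749%
Differential = 1.0989% − 9.7749% = -8.6760% → -8.68%.

-8.68%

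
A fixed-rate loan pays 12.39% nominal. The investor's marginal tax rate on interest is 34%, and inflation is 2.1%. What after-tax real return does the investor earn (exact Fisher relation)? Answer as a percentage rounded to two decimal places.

5.95%

After-tax nominal return = 12.39% × (1 − 0.34) = 8.1774%.
1 + r = 1.081774 / 1.02100 = 1.059524
After-tax real rate = 1.059524 − 1 → 5.95%.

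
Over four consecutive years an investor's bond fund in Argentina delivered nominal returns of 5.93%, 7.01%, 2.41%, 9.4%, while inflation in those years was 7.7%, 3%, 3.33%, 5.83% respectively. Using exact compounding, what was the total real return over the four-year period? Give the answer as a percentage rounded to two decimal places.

Nominal growth factor = 1.0593 × 1.0701 × 1.0241 × 1.0940 = 1.269998
Price-level growth factor = 1.0770 × 1.0300 × 1.0333 × 1.0583 = 1.213076
Real growth factor = 1.269998 / 1.213076 = 1.046923
Total real return = 1.046923 − 1 → 4.69%.

4.69%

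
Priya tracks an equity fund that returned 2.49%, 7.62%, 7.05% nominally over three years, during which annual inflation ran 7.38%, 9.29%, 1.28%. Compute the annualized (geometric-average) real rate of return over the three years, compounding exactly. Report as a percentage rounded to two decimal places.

-0.22%

Nominal growth factor = 1.0249 × 1.0762 × 1.0705 = 1.18075870
Price-level growth factor = 1.0738 × 1.0929 × 1.0128 = 1.18857754
Real growth factor = 1.18075870 / 1.18857754 = 0.99342168
Annualized real rate = 0.99342168^(1/3) − 1 = -0.2198% → -0.22%.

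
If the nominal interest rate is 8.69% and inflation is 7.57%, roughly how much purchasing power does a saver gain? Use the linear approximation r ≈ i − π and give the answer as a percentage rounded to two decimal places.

1.12%

r ≈ i − π = 8.69% − 7.57% = 1.12%.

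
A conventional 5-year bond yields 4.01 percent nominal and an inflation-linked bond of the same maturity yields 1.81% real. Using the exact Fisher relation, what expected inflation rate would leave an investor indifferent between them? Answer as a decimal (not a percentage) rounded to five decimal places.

(1 + π) = (1 + i)/(1 + r) = 1.04010 / 1.01810 = 1.021609
Break-even inflation = 1.021609 − 1 → 0.02161.

0.02161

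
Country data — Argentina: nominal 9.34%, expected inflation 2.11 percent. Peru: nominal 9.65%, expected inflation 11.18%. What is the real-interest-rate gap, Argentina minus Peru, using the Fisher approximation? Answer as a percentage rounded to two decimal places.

8.76%

Argentina: 9.34% − 2.11% = 7.230%
Peru: 9.65% − 11.18% = -1.530%
Differential = 8.760% → 8.76%.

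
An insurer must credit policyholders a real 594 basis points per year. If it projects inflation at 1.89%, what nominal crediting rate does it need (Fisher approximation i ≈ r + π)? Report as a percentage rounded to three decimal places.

7.830%

i ≈ r + π = 5.94% + 1.89% = 7.830%.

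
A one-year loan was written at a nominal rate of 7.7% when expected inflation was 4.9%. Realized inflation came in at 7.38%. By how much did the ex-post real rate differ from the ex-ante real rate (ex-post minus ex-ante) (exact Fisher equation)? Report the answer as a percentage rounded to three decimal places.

-2.371%

Ex-ante: (1 + 0.0770)/(1 + 0.0490) − 1 = 2.6692%
Ex-post: (1 + 0.0770)/(1 + 0.0738) − 1 = 0.2980%
Difference (ex-post − ex-ante) = -2.3712% → -2.371%.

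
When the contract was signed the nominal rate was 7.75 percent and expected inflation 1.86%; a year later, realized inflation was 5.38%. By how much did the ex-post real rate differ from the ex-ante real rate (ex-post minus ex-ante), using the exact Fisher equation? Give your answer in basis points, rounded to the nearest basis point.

-353 basis points

Ex-ante: (1 + 0.0775)/(1 + 0.0186) − 1 = 5.7824%
Ex-post: (1 + 0.0775)/(1 + 0.0538) − 1 = 2.2490%
Difference (ex-post − ex-ante) = -3.5334% → -353 basis points.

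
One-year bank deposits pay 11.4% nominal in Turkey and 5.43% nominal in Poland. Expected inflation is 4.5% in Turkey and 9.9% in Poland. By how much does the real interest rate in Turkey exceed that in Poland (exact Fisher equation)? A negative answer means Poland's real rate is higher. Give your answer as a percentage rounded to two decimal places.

Turkey: (1 + 0.1140)/(1 + 0.0450) − 1 = 6.6029%
Poland: (1 + 0.0543)/(1 + 0.0990) − 1 = -4.0673%
Differential = 6.6029% − (-4.0673%) = 10.6702% → 10.67%.

10.67%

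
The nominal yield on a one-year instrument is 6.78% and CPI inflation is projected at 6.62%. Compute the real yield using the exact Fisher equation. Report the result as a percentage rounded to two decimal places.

By the Fisher equation, 1 + r = (1 + i)/(1 + π).
1 + r = 1.06780 / 1.06620 = 1.001501
r = 1.001501 − 1 = 0.1501%, i.e. 0.15%.

0.15%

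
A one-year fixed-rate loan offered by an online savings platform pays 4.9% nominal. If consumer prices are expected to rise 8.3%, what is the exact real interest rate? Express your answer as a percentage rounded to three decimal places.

1 + r = 1.04900 / 1.08300 = 0.968606
r = 0.968606 − 1 = -3.1394%, i.e. -3.139%.

-3.139%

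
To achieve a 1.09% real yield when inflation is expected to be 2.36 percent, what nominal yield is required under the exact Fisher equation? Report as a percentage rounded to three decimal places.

(1 + i) = (1 + r)(1 + π) = 1.01090 × 1.02360 = 1.03475724
i = 1.03475724 − 1, so the required nominal rate is 3.476%.

3.476%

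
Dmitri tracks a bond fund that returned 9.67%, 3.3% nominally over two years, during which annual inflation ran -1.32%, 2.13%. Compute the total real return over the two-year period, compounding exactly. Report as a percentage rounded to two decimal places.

Compound the nominal returns: 1.0967 × 1.0330 = 1.132891.
Compound inflation: 0.9868 × 1.0213 = 1.007819.
Deflate: 1.132891 / 1.007819 = 1.124102.
Total real return = 1.124102 − 1 → 12.41%.

12.41%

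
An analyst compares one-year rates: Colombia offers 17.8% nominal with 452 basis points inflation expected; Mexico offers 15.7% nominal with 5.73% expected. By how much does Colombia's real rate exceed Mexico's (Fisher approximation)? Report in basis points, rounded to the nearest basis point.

331 basis points

Colombia: 17.8% − 4.52% = 13.280%
Mexico: 15.7% − 5.73% = 9.970%
Differential = 3.310% → 331 basis points.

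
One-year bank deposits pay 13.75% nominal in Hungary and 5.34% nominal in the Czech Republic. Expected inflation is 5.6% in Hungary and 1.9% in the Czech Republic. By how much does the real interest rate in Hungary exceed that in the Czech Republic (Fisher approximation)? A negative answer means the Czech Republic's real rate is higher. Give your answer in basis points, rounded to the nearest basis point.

Hungary: 13.75% − 5.6% = 8.150%
The Czech Republic: 5.34% − 1.9% = 3.440%
Differential = 4.710% → 471 basis points.

471 basis points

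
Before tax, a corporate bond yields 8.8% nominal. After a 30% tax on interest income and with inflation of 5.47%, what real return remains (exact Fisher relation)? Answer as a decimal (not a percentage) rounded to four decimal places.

0.0065

After-tax nominal return = 8.8% × (1 − 0.3) = 6.1600%.
1 + r = 1.06160 / 1.05470 = 1.006542
After-tax real rate = 1.006542 − 1 → 0.0065.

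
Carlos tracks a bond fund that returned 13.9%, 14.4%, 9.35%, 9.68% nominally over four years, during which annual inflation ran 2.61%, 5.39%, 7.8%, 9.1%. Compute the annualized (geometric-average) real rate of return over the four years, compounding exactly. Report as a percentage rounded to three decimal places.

5.285%

Compound the nominal returns: 1.1390 × 1.1440 × 1.0935 × 1.0968 = 1.56277328.
Compound inflation: 1.0261 × 1.0539 × 1.0780 × 1.0910 = 1.27184036.
Deflate: 1.56277328 / 1.27184036 = 1.22874956.
Annualized real rate = 1.22874956^(1/4) − 1 = 5.2848% → 5.285%.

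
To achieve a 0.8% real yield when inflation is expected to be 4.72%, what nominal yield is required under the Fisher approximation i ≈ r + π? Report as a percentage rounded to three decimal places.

5.520%

i ≈ r + π = 0.8% + 4.72% = 5.520%.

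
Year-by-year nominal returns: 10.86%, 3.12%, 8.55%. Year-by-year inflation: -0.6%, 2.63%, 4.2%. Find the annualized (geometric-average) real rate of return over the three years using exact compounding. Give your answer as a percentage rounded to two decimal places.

Compound the nominal returns: 1.1086 × 1.0312 × 1.0855 = 1.24093092.
Compound inflation: 0.9940 × 1.0263 × 1.0420 = 1.06298817.
Deflate: 1.24093092 / 1.06298817 = 1.16739862.
Annualized real rate = 1.16739862^(1/3) − 1 = 5.2947% → 5.29%.

5.29%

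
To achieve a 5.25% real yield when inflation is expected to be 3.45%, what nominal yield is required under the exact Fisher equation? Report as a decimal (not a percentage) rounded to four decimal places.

0.0888

(1 + i) = (1 + r)(1 + π) = 1.05250 × 1.03450 = 1.08881125
i = 1.08881125 − 1, so the required nominal rate is 0.0888.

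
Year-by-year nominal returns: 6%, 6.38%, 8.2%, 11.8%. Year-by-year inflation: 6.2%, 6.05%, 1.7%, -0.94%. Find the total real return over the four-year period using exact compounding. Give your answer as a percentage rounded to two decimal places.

Compound the nominal returns: 1.0600 × 1.0638 × 1.0820 × 1.1180 = 1.364065.
Compound inflation: 1.0620 × 1.0605 × 1.0170 × 0.9906 = 1.134631.
Deflate: 1.364065 / 1.134631 = 1.202210.
Total real return = 1.202210 − 1 → 20.22%.

20.22%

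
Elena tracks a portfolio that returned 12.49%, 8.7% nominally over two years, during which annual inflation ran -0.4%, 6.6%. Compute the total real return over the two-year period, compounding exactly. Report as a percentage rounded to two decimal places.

Nominal growth factor = 1.1249 × 1.0870 = 1.222766
Price-level growth factor = 0.9960 × 1.0660 = 1.061736
Real growth factor = 1.222766 / 1.061736 = 1.151667
Total real return = 1.151667 − 1 → 15.17%.

15.17%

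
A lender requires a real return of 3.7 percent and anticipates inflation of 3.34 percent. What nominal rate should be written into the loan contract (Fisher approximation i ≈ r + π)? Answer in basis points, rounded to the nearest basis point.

i ≈ r + π = 3.7% + 3.34% = 704 basis points.

704 basis points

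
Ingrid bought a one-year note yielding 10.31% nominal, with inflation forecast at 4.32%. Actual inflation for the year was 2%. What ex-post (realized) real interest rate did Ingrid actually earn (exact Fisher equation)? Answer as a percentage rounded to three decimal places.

Ex-post: (1 + 0.1031)/(1 + 0.0200) − 1 = 8.1471%
So the realized real rate is 8.147%.

8.147%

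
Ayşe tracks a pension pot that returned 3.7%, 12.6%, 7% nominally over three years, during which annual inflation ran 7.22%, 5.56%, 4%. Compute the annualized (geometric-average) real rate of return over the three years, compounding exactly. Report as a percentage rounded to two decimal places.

Nominal growth factor = 1.0370 × 1.1260 × 1.0700 = 1.24939834
Price-level growth factor = 1.0722 × 1.0556 × 1.0400 = 1.17708689
Real growth factor = 1.24939834 / 1.17708689 = 1.06143255
Annualized real rate = 1.06143255^(1/3) − 1 = 2.0072% → 2.01%.

2.01%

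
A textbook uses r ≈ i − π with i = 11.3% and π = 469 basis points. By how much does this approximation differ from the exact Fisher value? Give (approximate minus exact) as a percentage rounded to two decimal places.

0.30%

Approximate: r ≈ 11.300% − 4.690% = 6.6100%
Exact: (1 + 0.1130)/(1 + 0.0469) − 1 = 6.3139%
Error = 6.6100% − 6.3139% = 0.2961% → 0.30%.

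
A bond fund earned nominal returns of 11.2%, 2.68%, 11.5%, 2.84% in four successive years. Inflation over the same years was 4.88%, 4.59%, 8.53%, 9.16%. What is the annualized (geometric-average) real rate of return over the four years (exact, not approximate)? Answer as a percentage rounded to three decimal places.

Compound the nominal returns: 1.1120 × 1.0268 × 1.1150 × 1.0284 = 1.30926507.
Compound inflation: 1.0488 × 1.0459 × 1.0853 × 1.0916 = 1.29955951.
Deflate: 1.30926507 / 1.29955951 = 1.00746835.
Annualized real rate = 1.00746835^(1/4) − 1 = 0.1862% → 0.186%.

0.186%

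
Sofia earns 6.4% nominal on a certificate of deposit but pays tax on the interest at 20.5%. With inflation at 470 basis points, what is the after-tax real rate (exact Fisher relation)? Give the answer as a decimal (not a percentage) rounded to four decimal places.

After-tax nominal return = 6.4% × (1 − 0.205) = 5.0880%.
1 + r = 1.05088 / 1.04700 = 1.003706
After-tax real rate = 1.003706 − 1 → 0.0037.

0.0037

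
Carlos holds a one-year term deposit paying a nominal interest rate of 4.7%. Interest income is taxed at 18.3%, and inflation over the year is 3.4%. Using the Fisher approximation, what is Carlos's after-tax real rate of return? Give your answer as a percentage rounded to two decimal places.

After-tax nominal return = 4.7% × (1 − 0.183) = 3.8399%.
r ≈ 3.8399% − 3.4% → 0.44%.

0.44%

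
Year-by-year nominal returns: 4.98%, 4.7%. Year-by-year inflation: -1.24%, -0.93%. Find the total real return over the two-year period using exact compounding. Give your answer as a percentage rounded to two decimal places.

Compound the nominal returns: 1.0498 × 1.0470 = 1.099141.
Compound inflation: 0.9876 × 0.9907 = 0.978415.
Deflate: 1.099141 / 0.978415 = 1.123389.
Total real return = 1.123389 − 1 → 12.34%.

12.34%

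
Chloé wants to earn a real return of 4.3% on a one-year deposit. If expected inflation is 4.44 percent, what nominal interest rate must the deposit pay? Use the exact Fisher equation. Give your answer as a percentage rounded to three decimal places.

(1 + i) = (1 + r)(1 + π) = 1.04300 × 1.04440 = 1.0893092
i = 1.0893092 − 1, so the required nominal rate is 8.931%.

8.931%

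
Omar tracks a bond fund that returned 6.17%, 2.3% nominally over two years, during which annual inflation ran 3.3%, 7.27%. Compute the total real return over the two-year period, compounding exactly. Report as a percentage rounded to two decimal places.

-1.98%

Nominal growth factor = 1.0617 × 1.0230 = 1.086119
Price-level growth factor = 1.0330 × 1.0727 = 1.108099
Real growth factor = 1.086119 / 1.108099 = 0.980164
Total real return = 0.980164 − 1 → -1.98%.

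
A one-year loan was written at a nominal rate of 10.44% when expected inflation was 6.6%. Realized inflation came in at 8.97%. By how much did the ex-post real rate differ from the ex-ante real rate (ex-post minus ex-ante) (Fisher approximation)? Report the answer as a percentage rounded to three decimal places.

-2.370%

Ex-ante: 10.44% − 6.6% = 3.840%
Ex-post: 10.44% − 8.97% = 1.470%
Difference (ex-post − ex-ante) = -2.3700% → -2.370%.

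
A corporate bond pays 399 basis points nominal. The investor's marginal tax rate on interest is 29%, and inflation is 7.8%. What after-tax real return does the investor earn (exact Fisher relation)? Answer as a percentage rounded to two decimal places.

After-tax nominal return = 3.99% × (1 − 0.29) = 2.8329%.
1 + r = 1.028329 / 1.07800 = 0.953923
After-tax real rate = 0.953923 − 1 → -4.61%.

-4.61%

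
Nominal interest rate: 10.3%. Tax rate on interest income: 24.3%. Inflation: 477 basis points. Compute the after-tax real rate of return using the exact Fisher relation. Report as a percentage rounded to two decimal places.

2.89%

After-tax nominal return = 10.3% × (1 − 0.243) = 7.7971%.
1 + r = 1.077971 / 1.04770 = 1.028893
After-tax real rate = 1.028893 − 1 → 2.89%.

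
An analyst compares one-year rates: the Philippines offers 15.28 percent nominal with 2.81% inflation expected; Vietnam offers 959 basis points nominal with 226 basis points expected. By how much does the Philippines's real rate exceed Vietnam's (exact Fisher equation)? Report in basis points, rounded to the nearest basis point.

The Philippines: (1 + 0.1528)/(1 + 0.0281) − 1 = 12.1292%
Vietnam: (1 + 0.0959)/(1 + 0.0226) − 1 = 7.1680%
Differential = 12.1292% − 7.1680% = 4.9612% → 496 basis points.

496 basis points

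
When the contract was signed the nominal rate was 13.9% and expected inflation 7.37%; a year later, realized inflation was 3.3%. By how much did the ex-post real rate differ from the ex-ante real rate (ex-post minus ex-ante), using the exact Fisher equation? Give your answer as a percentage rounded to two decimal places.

4.18%

Ex-ante: (1 + 0.1390)/(1 + 0.0737) − 1 = 6.0818%
Ex-post: (1 + 0.1390)/(1 + 0.0330) − 1 = 10.2614%
Difference (ex-post − ex-ante) = 4.1796% → 4.18%.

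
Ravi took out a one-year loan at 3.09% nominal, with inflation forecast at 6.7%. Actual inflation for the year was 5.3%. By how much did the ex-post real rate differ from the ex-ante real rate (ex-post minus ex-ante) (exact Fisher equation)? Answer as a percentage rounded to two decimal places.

1.28%

Ex-ante: (1 + 0.0309)/(1 + 0.0670) − 1 = -3.3833%
Ex-post: (1 + 0.0309)/(1 + 0.0530) − 1 = -2.0988%
Difference (ex-post − ex-ante) = 1.2846% → 1.28%.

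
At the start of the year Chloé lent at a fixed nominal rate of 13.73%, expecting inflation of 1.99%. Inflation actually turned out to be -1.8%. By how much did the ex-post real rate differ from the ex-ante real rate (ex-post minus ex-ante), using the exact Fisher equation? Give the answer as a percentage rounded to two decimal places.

Ex-ante: (1 + 0.1373)/(1 + 0.0199) − 1 = 11.5109%
Ex-post: (1 + 0.1373)/(1 − 0.0180) − 1 = 15.8147%
Difference (ex-post − ex-ante) = 4.3037% → 4.30%.

4.30%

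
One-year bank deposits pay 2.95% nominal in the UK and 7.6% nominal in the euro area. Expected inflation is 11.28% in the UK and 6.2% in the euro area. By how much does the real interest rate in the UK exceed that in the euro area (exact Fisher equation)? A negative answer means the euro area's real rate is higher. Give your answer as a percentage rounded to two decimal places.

-8.80%

The UK: (1 + 0.0295)/(1 + 0.1128) − 1 = -7.4856%
The euro area: (1 + 0.0760)/(1 + 0.0620) − 1 = 1.3183%
Differential = -7.4856% − 1.3183% = -8.8039% → -8.80%.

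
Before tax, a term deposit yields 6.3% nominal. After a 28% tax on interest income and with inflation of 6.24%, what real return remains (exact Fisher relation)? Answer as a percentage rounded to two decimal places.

-1.60%

After-tax nominal return = 6.3% × (1 − 0.28) = 4.5360%.
1 + r = 1.04536 / 1.06240 = 0.983961
After-tax real rate = 0.983961 − 1 → -1.60%.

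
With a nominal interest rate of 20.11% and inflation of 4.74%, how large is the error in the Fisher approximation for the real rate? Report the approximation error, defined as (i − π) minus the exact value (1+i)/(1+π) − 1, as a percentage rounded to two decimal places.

Approximate: r ≈ 20.110% − 4.740% = 15.3700%
Exact: (1 + 0.2011)/(1 + 0.0474) − 1 = 14.6744%
Error = 15.3700% − 14.6744% = 0.6956% → 0.70%.

0.70%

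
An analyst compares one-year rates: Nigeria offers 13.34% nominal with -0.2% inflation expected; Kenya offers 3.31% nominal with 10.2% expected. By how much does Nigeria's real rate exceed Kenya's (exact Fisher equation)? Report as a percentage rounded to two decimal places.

Nigeria: (1 + 0.1334)/(1 − 0.0020) − 1 = 13.5671%
Kenya: (1 + 0.0331)/(1 + 0.1020) − 1 = -6.2523%
Differential = 13.5671% − (-6.2523%) = 19.8194% → 19.82%.

19.82%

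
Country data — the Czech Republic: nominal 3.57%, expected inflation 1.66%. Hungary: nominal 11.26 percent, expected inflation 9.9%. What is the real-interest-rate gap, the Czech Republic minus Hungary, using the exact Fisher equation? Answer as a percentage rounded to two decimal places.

0.64%

The Czech Republic: (1 + 0.0357)/(1 + 0.0166) − 1 = 1.8788%
Hungary: (1 + 0.1126)/(1 + 0.0990) − 1 = 1.2375%
Differential = 1.8788% − 1.2375% = 0.6413% → 0.64%.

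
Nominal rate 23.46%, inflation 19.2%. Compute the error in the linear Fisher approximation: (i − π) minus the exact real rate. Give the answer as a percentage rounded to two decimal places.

Approximate: r ≈ 23.460% − 19.200% = 4.2600%
Exact: (1 + 0.2346)/(1 + 0.1920) − 1 = 3.5738%
Error = 4.2600% − 3.5738% = 0.6862% → 0.69%.

0.69%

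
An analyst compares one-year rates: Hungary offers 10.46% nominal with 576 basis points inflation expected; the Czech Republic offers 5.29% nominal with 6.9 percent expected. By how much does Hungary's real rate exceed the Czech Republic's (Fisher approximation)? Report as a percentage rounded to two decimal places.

6.31%

Hungary: 10.46% − 5.76% = 4.700%
The Czech Republic: 5.29% − 6.9% = -1.610%
Differential = 6.310% → 6.31%.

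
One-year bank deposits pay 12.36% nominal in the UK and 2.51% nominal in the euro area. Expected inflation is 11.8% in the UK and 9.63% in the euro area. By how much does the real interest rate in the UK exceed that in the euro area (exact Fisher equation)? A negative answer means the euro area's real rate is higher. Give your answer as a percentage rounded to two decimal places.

The UK: (1 + 0.1236)/(1 + 0.1180) − 1 = 0.5009%
The euro area: (1 + 0.0251)/(1 + 0.0963) − 1 = -6.4946%
Differential = 0.5009% − (-6.4946%) = 6.9955% → 7.00%.

7.00%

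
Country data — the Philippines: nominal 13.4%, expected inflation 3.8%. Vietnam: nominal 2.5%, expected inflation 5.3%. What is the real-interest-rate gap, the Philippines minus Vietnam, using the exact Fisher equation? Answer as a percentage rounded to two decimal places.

The Philippines: (1 + 0.1340)/(1 + 0.0380) − 1 = 9.2486%
Vietnam: (1 + 0.0250)/(1 + 0.0530) − 1 = -2.6591%
Differential = 9.2486% − (-2.6591%) = 11.9076% → 11.91%.

11.91%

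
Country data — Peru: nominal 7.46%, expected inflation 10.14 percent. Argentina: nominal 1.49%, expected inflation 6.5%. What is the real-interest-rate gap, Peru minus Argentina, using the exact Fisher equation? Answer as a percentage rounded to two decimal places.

2.27%

Peru: (1 + 0.0746)/(1 + 0.1014) − 1 = -2.4333%
Argentina: (1 + 0.0149)/(1 + 0.0650) − 1 = -4.7042%
Differential = -2.4333% − (-4.7042%) = 2.2710% → 2.27%.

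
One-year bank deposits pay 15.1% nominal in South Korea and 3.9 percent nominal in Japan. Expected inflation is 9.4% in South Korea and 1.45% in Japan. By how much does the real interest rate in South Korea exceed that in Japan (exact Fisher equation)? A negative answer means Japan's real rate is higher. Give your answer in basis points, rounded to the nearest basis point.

280 basis points

South Korea: (1 + 0.1510)/(1 + 0.0940) − 1 = 5.2102%
Japan: (1 + 0.0390)/(1 + 0.0145) − 1 = 2.4150%
Differential = 5.2102% − 2.4150% = 2.7953% → 280 basis points.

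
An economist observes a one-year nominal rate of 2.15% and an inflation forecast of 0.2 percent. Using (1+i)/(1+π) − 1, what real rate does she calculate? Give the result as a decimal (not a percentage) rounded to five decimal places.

By the Fisher equation, 1 + r = (1 + i)/(1 + π).
1 + r = 1.02150 / 1.00200 = 1.019461
r = 1.019461 − 1 = 1.9461%, i.e. 0.01946.

0.01946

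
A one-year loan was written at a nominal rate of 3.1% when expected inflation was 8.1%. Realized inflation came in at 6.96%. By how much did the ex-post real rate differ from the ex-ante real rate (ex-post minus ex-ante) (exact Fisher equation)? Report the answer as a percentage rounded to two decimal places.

Ex-ante: (1 + 0.0310)/(1 + 0.0810) − 1 = -4.6253%
Ex-post: (1 + 0.0310)/(1 + 0.0696) − 1 = -3.6088%
Difference (ex-post − ex-ante) = 1.0165% → 1.02%.

1.02%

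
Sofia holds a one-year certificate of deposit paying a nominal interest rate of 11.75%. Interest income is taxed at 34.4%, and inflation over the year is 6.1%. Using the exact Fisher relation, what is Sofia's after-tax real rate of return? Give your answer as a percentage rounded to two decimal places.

After-tax nominal return = 11.75% × (1 − 0.344) = 7.7080%.
1 + r = 1.07708 / 1.06100 = 1.015156
After-tax real rate = 1.015156 − 1 → 1.52%.

1.52%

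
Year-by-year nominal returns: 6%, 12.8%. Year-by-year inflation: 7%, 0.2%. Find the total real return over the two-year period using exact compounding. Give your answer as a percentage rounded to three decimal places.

Compound the nominal returns: 1.0600 × 1.1280 = 1.195680.
Compound inflation: 1.0700 × 1.0020 = 1.072140.
Deflate: 1.195680 / 1.072140 = 1.115227.
Total real return = 1.115227 − 1 → 11.523%.

11.523%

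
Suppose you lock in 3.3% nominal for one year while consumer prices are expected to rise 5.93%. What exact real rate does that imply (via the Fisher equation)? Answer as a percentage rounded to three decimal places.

-2.483%

By the Fisher equation, 1 + r = (1 + i)/(1 + π).
1 + r = 1.03300 / 1.05930 = 0.975172
r = 0.975172 − 1 = -2.4828%, i.e. -2.483%.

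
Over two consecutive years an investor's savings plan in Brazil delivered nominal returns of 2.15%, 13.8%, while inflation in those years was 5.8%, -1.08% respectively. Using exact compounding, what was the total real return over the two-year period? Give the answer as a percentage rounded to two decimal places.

11.07%

Compound the nominal returns: 1.0215 × 1.1380 = 1.162467.
Compound inflation: 1.0580 × 0.9892 = 1.046574.
Deflate: 1.162467 / 1.046574 = 1.110736.
Total real return = 1.110736 − 1 → 11.07%.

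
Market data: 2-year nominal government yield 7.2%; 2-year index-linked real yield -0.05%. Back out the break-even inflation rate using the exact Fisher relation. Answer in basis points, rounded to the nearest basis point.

(1 + π) = (1 + i)/(1 + r) = 1.07200 / 0.99950 = 1.072536
Break-even inflation = 1.072536 − 1 → 725 basis points.

725 basis points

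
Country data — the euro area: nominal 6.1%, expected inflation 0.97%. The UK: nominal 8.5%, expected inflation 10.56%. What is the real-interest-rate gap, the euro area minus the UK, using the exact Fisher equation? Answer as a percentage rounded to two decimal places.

The euro area: (1 + 0.0610)/(1 + 0.0097) − 1 = 5.0807%
The UK: (1 + 0.0850)/(1 + 0.1056) − 1 = -1.8632%
Differential = 5.0807% − (-1.8632%) = 6.9440% → 6.94%.

6.94%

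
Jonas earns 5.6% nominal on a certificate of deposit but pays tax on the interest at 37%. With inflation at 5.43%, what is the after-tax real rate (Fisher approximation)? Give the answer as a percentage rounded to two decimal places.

After-tax nominal return = 5.6% × (1 − 0.37) = 3.5280%.
r ≈ 3.5280% − 5.43% → -1.90%.

-1.90%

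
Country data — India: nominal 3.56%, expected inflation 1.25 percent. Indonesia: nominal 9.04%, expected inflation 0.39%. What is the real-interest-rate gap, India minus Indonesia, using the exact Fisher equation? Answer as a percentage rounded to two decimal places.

India: (1 + 0.0356)/(1 + 0.0125) − 1 = 2.2815%
Indonesia: (1 + 0.0904)/(1 + 0.0039) − 1 = 8.6164%
Differential = 2.2815% − 8.6164% = -6.3349% → -6.33%.

-6.33%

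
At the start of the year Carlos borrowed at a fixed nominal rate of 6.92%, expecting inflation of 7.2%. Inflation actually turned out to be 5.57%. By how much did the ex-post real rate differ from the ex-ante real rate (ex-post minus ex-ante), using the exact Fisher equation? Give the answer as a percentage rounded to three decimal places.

Ex-ante: (1 + 0.0692)/(1 + 0.0720) − 1 = -0.2612%
Ex-post: (1 + 0.0692)/(1 + 0.0557) − 1 = 1.2788%
Difference (ex-post − ex-ante) = 1.5400% → 1.540%.

1.540%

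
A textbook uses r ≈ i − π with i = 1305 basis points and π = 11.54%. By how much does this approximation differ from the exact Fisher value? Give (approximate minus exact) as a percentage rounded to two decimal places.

0.16%

Approximate: r ≈ 13.050% − 11.540% = 1.5100%
Exact: (1 + 0.1305)/(1 + 0.1154) − 1 = 1.3538%
Error = 1.5100% − 1.3538% = 0.1562% → 0.16%.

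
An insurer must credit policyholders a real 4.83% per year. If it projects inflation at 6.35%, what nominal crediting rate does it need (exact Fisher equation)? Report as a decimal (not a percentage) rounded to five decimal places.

0.11487

(1 + i) = (1 + r)(1 + π) = 1.04830 × 1.06350 = 1.11486705
i = 1.11486705 − 1, so the required nominal rate is 0.11487.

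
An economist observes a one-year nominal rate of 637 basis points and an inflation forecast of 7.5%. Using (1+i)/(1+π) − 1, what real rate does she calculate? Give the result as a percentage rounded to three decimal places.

-1.051%

1 + r = 1.06370 / 1.07500 = 0.989488
r = 0.989488 − 1 = -1.0512%, i.e. -1.051%.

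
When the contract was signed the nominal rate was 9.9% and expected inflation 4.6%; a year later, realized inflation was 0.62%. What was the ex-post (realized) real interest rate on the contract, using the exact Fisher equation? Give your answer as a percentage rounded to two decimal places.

9.22%

Ex-post: (1 + 0.0990)/(1 + 0.0062) − 1 = 9.2228%
So the realized real rate is 9.22%.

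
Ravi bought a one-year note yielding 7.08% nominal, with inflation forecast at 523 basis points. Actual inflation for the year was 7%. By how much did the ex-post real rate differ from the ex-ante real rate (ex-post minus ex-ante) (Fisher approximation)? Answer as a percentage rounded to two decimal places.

Ex-ante: 7.08% − 5.23% = 1.850%
Ex-post: 7.08% − 7% = 0.080%
Difference (ex-post − ex-ante) = -1.7700% → -1.77%.

-1.77%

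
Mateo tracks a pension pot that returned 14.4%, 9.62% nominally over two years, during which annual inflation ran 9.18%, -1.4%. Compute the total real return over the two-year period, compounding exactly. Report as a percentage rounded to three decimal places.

Compound the nominal returns: 1.1440 × 1.0962 = 1.254053.
Compound inflation: 1.0918 × 0.9860 = 1.076515.
Deflate: 1.254053 / 1.076515 = 1.164919.
Total real return = 1.164919 − 1 → 16.492%.

16.492%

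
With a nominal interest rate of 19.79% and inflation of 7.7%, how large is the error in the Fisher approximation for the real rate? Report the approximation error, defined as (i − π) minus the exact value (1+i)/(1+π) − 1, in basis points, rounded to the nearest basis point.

86 basis points

Approximate: r ≈ 19.790% − 7.700% = 12.0900%
Exact: (1 + 0.1979)/(1 + 0.0770) − 1 = 11.2256%
Error = 12.0900% − 11.2256% = 0.8644% → 86 basis points.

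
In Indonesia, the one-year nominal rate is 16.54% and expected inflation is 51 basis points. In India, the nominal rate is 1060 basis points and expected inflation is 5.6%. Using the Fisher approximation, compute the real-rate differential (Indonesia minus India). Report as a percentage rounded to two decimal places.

11.03%

Indonesia: 16.54% − 0.51% = 16.030%
India: 10.6% − 5.6% = 5.000%
Differential = 11.030% → 11.03%.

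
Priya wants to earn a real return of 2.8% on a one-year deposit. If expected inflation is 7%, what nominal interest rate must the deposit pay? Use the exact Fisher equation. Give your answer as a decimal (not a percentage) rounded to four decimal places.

0.1000

(1 + i) = (1 + r)(1 + π) = 1.02800 × 1.07000 = 1.09996
i = 1.09996 − 1, so the required nominal rate is 0.1000.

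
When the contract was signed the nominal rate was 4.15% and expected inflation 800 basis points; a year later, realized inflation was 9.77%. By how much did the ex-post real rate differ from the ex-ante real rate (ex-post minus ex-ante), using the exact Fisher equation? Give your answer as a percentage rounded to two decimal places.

-1.55%

Ex-ante: (1 + 0.0415)/(1 + 0.0800) − 1 = -3.56481%
Ex-post: (1 + 0.0415)/(1 + 0.0977) − 1 = -5.11980%
Difference (ex-post − ex-ante) = -1.55498% → -1.55%.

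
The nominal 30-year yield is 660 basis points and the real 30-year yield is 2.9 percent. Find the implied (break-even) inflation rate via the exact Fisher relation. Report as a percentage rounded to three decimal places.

3.596%

(1 + π) = (1 + i)/(1 + r) = 1.06600 / 1.02900 = 1.035957
Break-even inflation = 1.035957 − 1 → 3.596%.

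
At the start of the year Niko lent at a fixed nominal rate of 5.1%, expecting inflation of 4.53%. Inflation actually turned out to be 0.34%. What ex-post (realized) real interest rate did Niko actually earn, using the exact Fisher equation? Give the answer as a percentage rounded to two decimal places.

4.74%

Ex-post: (1 + 0.0510)/(1 + 0.0034) − 1 = 4.7439%
So the realized real rate is 4.74%.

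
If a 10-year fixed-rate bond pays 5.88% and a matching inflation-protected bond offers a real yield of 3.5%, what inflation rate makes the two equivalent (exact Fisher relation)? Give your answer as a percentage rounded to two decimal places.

2.30%

(1 + π) = (1 + i)/(1 + r) = 1.05880 / 1.03500 = 1.022995
Break-even inflation = 1.022995 − 1 → 2.30%.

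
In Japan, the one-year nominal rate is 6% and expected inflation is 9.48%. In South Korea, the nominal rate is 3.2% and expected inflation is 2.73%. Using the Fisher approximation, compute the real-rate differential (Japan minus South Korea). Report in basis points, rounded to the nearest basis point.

Japan: 6% − 9.48% = -3.480%
South Korea: 3.2% − 2.73% = 0.470%
Differential = -3.950% → -395 basis points.

-395 basis points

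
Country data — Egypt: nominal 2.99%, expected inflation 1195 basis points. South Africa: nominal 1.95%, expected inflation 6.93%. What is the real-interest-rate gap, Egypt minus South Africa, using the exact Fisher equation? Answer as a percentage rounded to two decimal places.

-3.35%

Egypt: (1 + 0.0299)/(1 + 0.1195) − 1 = -8.0036%
South Africa: (1 + 0.0195)/(1 + 0.0693) − 1 = -4.6573%
Differential = -8.0036% − (-4.6573%) = -3.3463% → -3.35%.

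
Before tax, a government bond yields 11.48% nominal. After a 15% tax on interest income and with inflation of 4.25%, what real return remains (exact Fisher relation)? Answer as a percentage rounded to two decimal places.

After-tax nominal return = 11.48% × (1 − 0.15) = 9.7580%.
1 + r = 1.09758 / 1.04250 = 1.052835
After-tax real rate = 1.052835 − 1 → 5.28%.

5.28%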